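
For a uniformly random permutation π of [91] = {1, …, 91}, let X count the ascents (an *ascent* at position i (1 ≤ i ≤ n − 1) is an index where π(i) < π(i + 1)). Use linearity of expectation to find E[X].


Write X = Σ X_I over i = 1, …, 90, with X_I the indicator of one ascent.
There are 90 indicators.
For each fixed i, the pair (π(i), π(i+1)) is a uniformly random ordered pair of distinct values from {1, …, 91}; by symmetry P[π(i) < π(i+1)] = 1/2.
By linearity: E[X] = 90 · (1/2) = (91 − 1) · (1/2) = 45 ≈ 45.0000.

E[X] = 45 = 45.0000.


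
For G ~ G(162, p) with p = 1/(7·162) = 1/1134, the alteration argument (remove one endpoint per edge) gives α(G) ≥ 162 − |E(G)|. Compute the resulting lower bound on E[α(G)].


E[|E(G)|] = C(162, 2)·p = 13041 · (1/1134) = 23/2.
E[α(G)] ≥ n − E[|E(G)|] = 162 − 23/2 = 301/2.
Numerically: ≈ 150.50000.
(This is only a lower bound; the true E[α(G)] may be larger.)

E[α(G)] ≥ 301/2 ≈ 150.50000.


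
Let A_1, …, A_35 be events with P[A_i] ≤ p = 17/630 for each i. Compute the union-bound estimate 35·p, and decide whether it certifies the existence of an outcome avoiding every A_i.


Union bound: P[∪_{i=1}^{35} A_i] ≤ Σ_i P[A_i] ≤ 35·p = 35·(17/630) = 17/18.
Numerically: 17/18 ≈ 0.94444.
Is 17/18 < 1? YES.
Since P[∪ A_i] ≤ 17/18 < 1, the complement has P[∩ A_i^c] ≥ 1 − 17/18 = 1/18 > 0, so some outcome avoids every A_i.

35·p = 17/18 ≈ 0.94444; existence CERTIFIED by the union bound.


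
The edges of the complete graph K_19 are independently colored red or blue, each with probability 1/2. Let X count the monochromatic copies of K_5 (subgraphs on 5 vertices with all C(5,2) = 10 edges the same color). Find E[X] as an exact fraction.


Let X = Σ_S X_S over the C(19, 5) = 11628 subsets S of size 5, where X_S = 1 if the K_5 on S is monochromatic.
For a fixed S, the K_5 on S has C(5, 2) = 10 edges. P[all 10 edges red] = (1/2)^10, and likewise for blue, so P[monochromatic] = 2·(1/2)^10 = 2^{1 − 10} = 1/512.
Summing: E[X] = C(19, 5) · 2^{1 − 10} = 11628 · 1/512 = 2907/128.
Numerically: E[X] ≈ 22.7109.

E[X] = C(19,5)·2^(1−C(5,2)) = 2907/128 ≈ 22.7109.


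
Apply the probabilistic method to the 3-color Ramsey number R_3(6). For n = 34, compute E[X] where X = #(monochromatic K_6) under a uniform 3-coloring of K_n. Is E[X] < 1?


E[X] = C(34, 6) · 3^{1 − 15} = 1344904 · 3^{−14} = 1344904/4782969.
As a reduced fraction: E[X] = 1344904/4782969 ≈ 0.281186.
Is E[X] < 1? YES.
Since E[X] < 1, there exists a 3-coloring of K_{34} with no monochromatic K_6; hence R_3(6) > 34.

E[X] = 1344904/4782969 ≈ 0.281186; E[X] < 1, so R_3(6) > 34.


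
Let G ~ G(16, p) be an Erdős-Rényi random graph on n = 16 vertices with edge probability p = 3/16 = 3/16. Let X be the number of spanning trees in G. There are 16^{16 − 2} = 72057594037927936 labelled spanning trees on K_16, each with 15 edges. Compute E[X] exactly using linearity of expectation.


K_16 has 16^{16 − 2} = 72057594037927936 labelled spanning trees.
For each such spanning tree H, let X_H = 1 if all 15 edges of H are present in G. Then P[X_H = 1] = p^{15} = (3/16)^{15} = 14348907/1152921504606846976.
By linearity: E[X] = Σ_H E[X_H] = 72057594037927936 · p^{15} = 72057594037927936 · 14348907/1152921504606846976 = 14348907/16.
Numerically: E[X] ≈ 896807.

E[X] = 72057594037927936 · (3/16)^{15} = 14348907/16 ≈ 896807.


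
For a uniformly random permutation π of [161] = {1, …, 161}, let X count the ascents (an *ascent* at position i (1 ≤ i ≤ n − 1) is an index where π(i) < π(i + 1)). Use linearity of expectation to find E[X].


Write X = Σ X_I over i = 1, …, 160, with X_I the indicator of one ascent.
There are 160 indicators.
For each fixed i, the pair (π(i), π(i+1)) is a uniformly random ordered pair of distinct values from {1, …, 161}; by symmetry P[π(i) < π(i+1)] = 1/2.
By linearity: E[X] = 160 · (1/2) = (161 − 1) · (1/2) = 80 ≈ 80.00000.

E[X] = 80 = 80.00000.


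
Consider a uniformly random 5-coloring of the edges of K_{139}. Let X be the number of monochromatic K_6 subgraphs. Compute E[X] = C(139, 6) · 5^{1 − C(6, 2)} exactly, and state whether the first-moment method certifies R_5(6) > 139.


E[X] = C(139, 6) · 5^{1 − 15} = 8979650478 · 5^{−14} = 8979650478/6103515625.
As a reduced fraction: E[X] = 8979650478/6103515625 ≈ 1.471226.
Is E[X] < 1? NO.
Since E[X] ≥ 1, the first-moment bound is inconclusive at n = 139; it does NOT by itself certify R_5(6) > 139.

E[X] = 8979650478/6103515625 ≈ 1.471226; E[X] ≥ 1; first-moment method inconclusive here.


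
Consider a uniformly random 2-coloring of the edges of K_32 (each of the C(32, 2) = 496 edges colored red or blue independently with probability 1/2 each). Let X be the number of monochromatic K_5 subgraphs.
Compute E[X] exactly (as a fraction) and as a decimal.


Let X = Σ_S X_S over the C(32, 5) = 201376 subsets S of size 5, where X_S = 1 if the K_5 on S is monochromatic.
For a fixed S, the K_5 on S has C(5, 2) = 10 edges. P[all 10 edges red] = (1/2)^10, and likewise for blue, so P[monochromatic] = 2·(1/2)^10 = 2^{1 − 10} = 1/512.
By linearity of expectation: E[X] = C(32, 5) · 2^{1 − 10} = 201376 · 1/512 = 6293/16.
Numerically: E[X] ≈ 393.312.

E[X] = C(32,5)·2^(1−C(5,2)) = 6293/16 ≈ 393.312.


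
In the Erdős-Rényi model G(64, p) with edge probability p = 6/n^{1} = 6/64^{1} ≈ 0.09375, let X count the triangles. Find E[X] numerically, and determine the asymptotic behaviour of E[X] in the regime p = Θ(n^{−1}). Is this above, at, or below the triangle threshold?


Number of potential triangles: C(64, 3) = 41664.
Each occurs with probability p³ ≈ (0.09375)³ ≈ 8.23974609e-04.
By linearity: E[X] = C(64, 3)·p³ ≈ 41664 · 8.23974609e-04 ≈ 34.330078.
Here α = 1, so p = 6/n is exactly at the triangle threshold p ~ 1/n. Asymptotically E[X] → c³/6 = 6³/6 = 36 ≈ 36.000000, a bounded constant. In this regime the triangle count is asymptotically Poisson(c³/6).

E[X] ≈ 34.330078; in regime p = Θ(1/n^{1}) E[X] stays bounded (at the triangle threshold p ~ 1/n).


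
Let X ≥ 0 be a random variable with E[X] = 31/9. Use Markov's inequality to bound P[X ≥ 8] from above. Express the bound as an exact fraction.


μ = E[X] = 31/9, a = 8.
Markov: P[X ≥ 8] ≤ μ/a = (31/9)/8 = 31/72.
Numerically: ≈ 0.430556.
(Since a = 8 > μ = 3.444444, the bound 31/72 is < 1 and informative.)

P[X ≥ 8] ≤ 31/72 ≈ 0.430556.


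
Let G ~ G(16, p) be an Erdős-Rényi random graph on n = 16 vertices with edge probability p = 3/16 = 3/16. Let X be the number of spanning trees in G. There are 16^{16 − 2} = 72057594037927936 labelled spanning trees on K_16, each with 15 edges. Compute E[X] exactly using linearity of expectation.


K_16 has 16^{16 − 2} = 72057594037927936 labelled spanning trees.
For each such spanning tree H, let X_H = 1 if all 15 edges of H are present in G. Then P[X_H = 1] = p^{15} = (3/16)^{15} = 14348907/1152921504606846976.
By linearity: E[X] = Σ_H E[X_H] = 72057594037927936 · p^{15} = 72057594037927936 · 14348907/1152921504606846976 = 14348907/16.
Numerically: E[X] ≈ 8.97e+05.

E[X] = 72057594037927936 · (3/16)^{15} = 14348907/16 ≈ 8.97e+05.


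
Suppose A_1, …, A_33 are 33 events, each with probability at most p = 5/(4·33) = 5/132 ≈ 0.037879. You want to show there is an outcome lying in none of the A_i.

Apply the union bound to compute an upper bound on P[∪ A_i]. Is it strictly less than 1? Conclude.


Union bound: P[∪_{i=1}^{33} A_i] ≤ Σ_i P[A_i] ≤ 33·p = 33·(5/132) = 5/4.
Numerically: 5/4 ≈ 1.250000.
Is 5/4 < 1? NO.
Since the bound 5/4 is ≥ 1, the union bound is uninformative here; it does NOT by itself certify existence.

33·p = 5/4 ≈ 1.250000; existence NOT certified by the union bound.


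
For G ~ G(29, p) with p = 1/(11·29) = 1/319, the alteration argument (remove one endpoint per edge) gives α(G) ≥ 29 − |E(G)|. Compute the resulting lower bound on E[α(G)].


E[|E(G)|] = C(29, 2)·p = 406 · (1/319) = 14/11.
E[α(G)] ≥ n − E[|E(G)|] = 29 − 14/11 = 305/11.
Numerically: ≈ 27.72727.
(This is only a lower bound; the true E[α(G)] may be larger.)

E[α(G)] ≥ 305/11 ≈ 27.72727.


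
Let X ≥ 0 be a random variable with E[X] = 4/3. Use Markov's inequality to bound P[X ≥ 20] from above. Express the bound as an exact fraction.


μ = E[X] = 4/3, a = 20.
Markov: P[X ≥ 20] ≤ μ/a = (4/3)/20 = 1/15.
Numerically: ≈ 0.06667.
(Since a = 20 > μ = 1.33333, the bound 1/15 is < 1 and informative.)

P[X ≥ 20] ≤ 1/15 ≈ 0.06667.


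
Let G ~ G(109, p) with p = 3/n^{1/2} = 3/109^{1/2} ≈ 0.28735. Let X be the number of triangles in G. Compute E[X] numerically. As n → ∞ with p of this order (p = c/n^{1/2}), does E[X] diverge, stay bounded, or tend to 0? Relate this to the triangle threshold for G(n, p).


Number of potential triangles: C(109, 3) = 209934.
Each occurs with probability p³ ≈ (0.28735)³ ≈ 2.3725972e-02.
By linearity: E[X] = C(109, 3)·p³ ≈ 209934 · 2.3725972e-02 ≈ 4980.88825.
Since α = 1/2 < 1, p = c/n^{1/2} ≫ 1/n is above the triangle threshold p ~ 1/n. Asymptotically E[X] ~ (c³/6)·n^{3(1−α)} = (3³/6)·n^{1.5} → ∞; triangles are abundant w.h.p.

E[X] ≈ 4980.88825; in regime p = Θ(1/n^{1/2}) E[X] diverges (above the triangle threshold p ~ 1/n).


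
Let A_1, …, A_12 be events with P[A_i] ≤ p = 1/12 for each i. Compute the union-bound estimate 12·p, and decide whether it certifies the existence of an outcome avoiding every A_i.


Union bound: P[∪_{i=1}^{12} A_i] ≤ Σ_i P[A_i] ≤ 12·p = 12·(1/12) = 1.
Numerically: 1 ≈ 1.000.
Is 1 < 1? NO.
Since the bound 1 is ≥ 1, the union bound is uninformative here; it does NOT by itself certify existence.

12·p = 1 ≈ 1.000; existence NOT certified by the union bound.


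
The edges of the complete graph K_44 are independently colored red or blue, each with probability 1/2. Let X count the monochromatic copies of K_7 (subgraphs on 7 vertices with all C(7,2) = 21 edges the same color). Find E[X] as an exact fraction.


Let X = Σ_S X_S over the C(44, 7) = 38320568 subsets S of size 7, where X_S = 1 if the K_7 on S is monochromatic.
For a fixed S, the K_7 on S has C(7, 2) = 21 edges. P[all 21 edges red] = (1/2)^21, and likewise for blue, so P[monochromatic] = 2·(1/2)^21 = 2^{1 − 21} = 1/1048576.
By linearity of expectation: E[X] = C(44, 7) · 2^{1 − 21} = 38320568 · 1/1048576 = 4790071/131072.
Numerically: E[X] ≈ 36.545341.

E[X] = C(44,7)·2^(1−C(7,2)) = 4790071/131072 ≈ 36.545341.


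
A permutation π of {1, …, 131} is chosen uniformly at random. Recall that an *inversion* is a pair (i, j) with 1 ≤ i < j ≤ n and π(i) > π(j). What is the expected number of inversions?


Write X = Σ X_I over the C(131, 2) = 8515 pairs i < j, with X_I the indicator of one inversion.
There are 8515 indicators.
For each fixed pair i < j, the values π(i) and π(j) are two distinct elements of {1, …, 131} in uniformly random order; by symmetry P[π(i) > π(j)] = 1/2.
By linearity: E[X] = 8515 · (1/2) = C(131, 2) · (1/2) = 8515/2 = 8515/2 ≈ 4257.5000.

E[X] = 8515/2 = 4257.5000.


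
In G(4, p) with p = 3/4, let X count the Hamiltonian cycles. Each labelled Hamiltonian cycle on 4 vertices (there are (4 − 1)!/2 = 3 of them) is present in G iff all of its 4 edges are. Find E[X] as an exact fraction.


K_4 has (4 − 1)!/2 = 3 labelled Hamiltonian cycles.
For each such Hamiltonian cycle H, let X_H = 1 if all 4 edges of H are present in G. Then P[X_H = 1] = p^{4} = (3/4)^{4} = 81/256.
Summing the indicators: E[X] = Σ_H E[X_H] = 3 · p^{4} = 3 · 81/256 = 243/256.
Numerically: E[X] ≈ 0.94922.

E[X] = 3 · (3/4)^{4} = 243/256 ≈ 0.94922.


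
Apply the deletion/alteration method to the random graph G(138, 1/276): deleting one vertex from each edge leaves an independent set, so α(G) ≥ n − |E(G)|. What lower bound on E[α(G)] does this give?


E[|E(G)|] = C(138, 2)·p = 9453 · (1/276) = 137/4.
E[α(G)] ≥ n − E[|E(G)|] = 138 − 137/4 = 415/4.
Numerically: ≈ 103.750000.
(This is only a lower bound; the true E[α(G)] may be larger.)

E[α(G)] ≥ 415/4 ≈ 103.750000.


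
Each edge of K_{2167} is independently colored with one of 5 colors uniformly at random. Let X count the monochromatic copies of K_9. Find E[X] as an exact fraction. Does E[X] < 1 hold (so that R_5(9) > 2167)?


E[X] = C(2167, 9) · 5^{1 − 36} = 2855899084841489792706810 · 5^{−35} = 2855899084841489792706810/2910383045673370361328125.
As a reduced fraction: E[X] = 571179816968297958541362/582076609134674072265625 ≈ 0.981279.
Is E[X] < 1? YES.
Since E[X] < 1, there exists a 5-coloring of K_{2167} with no monochromatic K_9; hence R_5(9) > 2167.

E[X] = 571179816968297958541362/582076609134674072265625 ≈ 0.981279; E[X] < 1, so R_5(9) > 2167.


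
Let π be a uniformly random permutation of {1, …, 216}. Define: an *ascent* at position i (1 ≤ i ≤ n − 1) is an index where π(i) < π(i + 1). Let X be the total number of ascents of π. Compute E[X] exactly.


Write X = Σ X_I over i = 1, …, 215, with X_I the indicator of one ascent.
There are 215 indicators.
For each fixed i, the pair (π(i), π(i+1)) is a uniformly random ordered pair of distinct values from {1, …, 216}; by symmetry P[π(i) < π(i+1)] = 1/2.
By linearity: E[X] = 215 · (1/2) = (216 − 1) · (1/2) = 215/2 ≈ 107.50000.

E[X] = 215/2 = 107.50000.


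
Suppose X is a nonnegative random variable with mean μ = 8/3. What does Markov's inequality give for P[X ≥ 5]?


μ = E[X] = 8/3, a = 5.
Markov: P[X ≥ 5] ≤ μ/a = (8/3)/5 = 8/15.
Numerically: ≈ 0.5333.
(Since a = 5 > μ = 2.6667, the bound 8/15 is < 1 and informative.)

P[X ≥ 5] ≤ 8/15 ≈ 0.5333.


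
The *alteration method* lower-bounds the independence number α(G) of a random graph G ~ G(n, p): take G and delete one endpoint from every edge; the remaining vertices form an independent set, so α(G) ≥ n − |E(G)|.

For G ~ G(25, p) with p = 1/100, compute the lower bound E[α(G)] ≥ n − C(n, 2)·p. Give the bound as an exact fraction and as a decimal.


E[|E(G)|] = C(25, 2)·p = 300 · (1/100) = 3.
E[α(G)] ≥ n − E[|E(G)|] = 25 − 3 = 22.
Numerically: ≈ 22.0000.
(This is only a lower bound; the true E[α(G)] may be larger.)

E[α(G)] ≥ 22 ≈ 22.0000.


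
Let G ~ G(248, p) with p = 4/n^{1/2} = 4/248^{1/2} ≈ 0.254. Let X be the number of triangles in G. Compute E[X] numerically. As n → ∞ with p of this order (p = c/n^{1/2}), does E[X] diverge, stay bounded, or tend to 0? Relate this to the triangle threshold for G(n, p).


Number of potential triangles: C(248, 3) = 2511496.
Each occurs with probability p³ ≈ (0.254)³ ≈ 1.638711e-02.
By linearity: E[X] = C(248, 3)·p³ ≈ 2511496 · 1.638711e-02 ≈ 41156.1692.
Since α = 1/2 < 1, p = c/n^{1/2} ≫ 1/n is above the triangle threshold p ~ 1/n. Asymptotically E[X] ~ (c³/6)·n^{3(1−α)} = (4³/6)·n^{1.5} → ∞; triangles are abundant w.h.p.

E[X] ≈ 41156.1692; in regime p = Θ(1/n^{1/2}) E[X] diverges (above the triangle threshold p ~ 1/n).


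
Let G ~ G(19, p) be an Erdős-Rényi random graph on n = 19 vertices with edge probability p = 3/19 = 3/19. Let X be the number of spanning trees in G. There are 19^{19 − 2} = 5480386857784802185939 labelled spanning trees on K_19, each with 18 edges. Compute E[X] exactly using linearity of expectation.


K_19 has 19^{19 − 2} = 5480386857784802185939 labelled spanning trees.
For each such spanning tree H, let X_H = 1 if all 18 edges of H are present in G. Then P[X_H = 1] = p^{18} = (3/19)^{18} = 387420489/104127350297911241532841.
Summing the indicators: E[X] = Σ_H E[X_H] = 5480386857784802185939 · p^{18} = 5480386857784802185939 · 387420489/104127350297911241532841 = 387420489/19.
Numerically: E[X] ≈ 2.0391e+07.

E[X] = 5480386857784802185939 · (3/19)^{18} = 387420489/19 ≈ 2.0391e+07.


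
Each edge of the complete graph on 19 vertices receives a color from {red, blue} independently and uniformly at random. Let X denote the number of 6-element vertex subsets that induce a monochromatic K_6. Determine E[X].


Let X = Σ_S X_S over the C(19, 6) = 27132 subsets S of size 6, where X_S = 1 if the K_6 on S is monochromatic.
For a fixed S, the K_6 on S has C(6, 2) = 15 edges. P[all 15 edges red] = (1/2)^15, and likewise for blue, so P[monochromatic] = 2·(1/2)^15 = 2^{1 − 15} = 1/16384.
By linearity of expectation: E[X] = C(19, 6) · 2^{1 − 15} = 27132 · 1/16384 = 6783/4096.
Numerically: E[X] ≈ 1.656006.

E[X] = C(19,6)·2^(1−C(6,2)) = 6783/4096 ≈ 1.656006.


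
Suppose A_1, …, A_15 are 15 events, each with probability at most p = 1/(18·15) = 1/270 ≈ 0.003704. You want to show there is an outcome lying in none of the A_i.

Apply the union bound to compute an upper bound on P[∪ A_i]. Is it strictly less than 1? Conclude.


Union bound: P[∪_{i=1}^{15} A_i] ≤ Σ_i P[A_i] ≤ 15·p = 15·(1/270) = 1/18.
Numerically: 1/18 ≈ 0.055556.
Is 1/18 < 1? YES.
Since P[∪ A_i] ≤ 1/18 < 1, the complement has P[∩ A_i^c] ≥ 1 − 1/18 = 17/18 > 0, so some outcome avoids every A_i.

15·p = 1/18 ≈ 0.055556; existence CERTIFIED by the union bound.


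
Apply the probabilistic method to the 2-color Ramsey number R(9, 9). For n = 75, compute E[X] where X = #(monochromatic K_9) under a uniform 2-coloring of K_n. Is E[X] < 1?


E[X] = C(75, 9) · 2^{1 − 36} = 125595622175 · 2^{−35} = 125595622175/34359738368.
As a reduced fraction: E[X] = 125595622175/34359738368 ≈ 3.6553137.
Is E[X] < 1? NO.
Since E[X] ≥ 1, the first-moment bound is inconclusive at n = 75; it does NOT by itself certify R(9, 9) > 75.

E[X] = 125595622175/34359738368 ≈ 3.6553137; E[X] ≥ 1; first-moment method inconclusive here.


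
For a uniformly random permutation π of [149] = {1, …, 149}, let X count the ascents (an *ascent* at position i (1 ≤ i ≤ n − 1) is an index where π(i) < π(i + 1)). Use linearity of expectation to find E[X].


Write X = Σ X_I over i = 1, …, 148, with X_I the indicator of one ascent.
There are 148 indicators.
For each fixed i, the pair (π(i), π(i+1)) is a uniformly random ordered pair of distinct values from {1, …, 149}; by symmetry P[π(i) < π(i+1)] = 1/2.
By linearity: E[X] = 148 · (1/2) = (149 − 1) · (1/2) = 74 ≈ 74.000.

E[X] = 74 = 74.000.


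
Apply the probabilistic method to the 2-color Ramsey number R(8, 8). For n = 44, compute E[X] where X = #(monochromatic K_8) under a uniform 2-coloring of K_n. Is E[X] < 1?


E[X] = C(44, 8) · 2^{1 − 28} = 177232627 · 2^{−27} = 177232627/134217728.
As a reduced fraction: E[X] = 177232627/134217728 ≈ 1.32049.
Is E[X] < 1? NO.
Since E[X] ≥ 1, the first-moment bound is inconclusive at n = 44; it does NOT by itself certify R(8, 8) > 44.

E[X] = 177232627/134217728 ≈ 1.32049; E[X] ≥ 1; first-moment method inconclusive here.


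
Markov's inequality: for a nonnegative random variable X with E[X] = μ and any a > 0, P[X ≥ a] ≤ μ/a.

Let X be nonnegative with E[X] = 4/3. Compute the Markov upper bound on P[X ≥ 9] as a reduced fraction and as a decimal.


μ = E[X] = 4/3, a = 9.
Markov: P[X ≥ 9] ≤ μ/a = (4/3)/9 = 4/27.
Numerically: ≈ 0.148148.
(Since a = 9 > μ = 1.333333, the bound 4/27 is < 1 and informative.)

P[X ≥ 9] ≤ 4/27 ≈ 0.148148.


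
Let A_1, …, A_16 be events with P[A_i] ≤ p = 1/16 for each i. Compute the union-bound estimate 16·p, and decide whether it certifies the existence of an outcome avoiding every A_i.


Union bound: P[∪_{i=1}^{16} A_i] ≤ Σ_i P[A_i] ≤ 16·p = 16·(1/16) = 1.
Numerically: 1 ≈ 1.0000000.
Is 1 < 1? NO.
Since the bound 1 is ≥ 1, the union bound is uninformative here; it does NOT by itself certify existence.

16·p = 1 ≈ 1.0000000; existence NOT certified by the union bound.


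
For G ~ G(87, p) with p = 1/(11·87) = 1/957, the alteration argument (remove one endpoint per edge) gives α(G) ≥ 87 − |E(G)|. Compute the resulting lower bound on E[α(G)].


E[|E(G)|] = C(87, 2)·p = 3741 · (1/957) = 43/11.
E[α(G)] ≥ n − E[|E(G)|] = 87 − 43/11 = 914/11.
Numerically: ≈ 83.090909.
(This is only a lower bound; the true E[α(G)] may be larger.)

E[α(G)] ≥ 914/11 ≈ 83.090909.


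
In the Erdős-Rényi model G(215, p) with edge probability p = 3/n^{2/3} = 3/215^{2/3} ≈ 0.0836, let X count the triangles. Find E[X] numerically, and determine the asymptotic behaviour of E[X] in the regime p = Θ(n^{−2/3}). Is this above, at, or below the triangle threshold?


Number of potential triangles: C(215, 3) = 1633355.
Each occurs with probability p³ ≈ (0.0836)³ ≈ 5.84100e-04.
By linearity: E[X] = C(215, 3)·p³ ≈ 1633355 · 5.84100e-04 ≈ 954.042.
Since α = 2/3 < 1, p = c/n^{2/3} ≫ 1/n is above the triangle threshold p ~ 1/n. Asymptotically E[X] ~ (c³/6)·n^{3(1−α)} = (3³/6)·n^{1} → ∞; triangles are abundant w.h.p.

E[X] ≈ 954.042; in regime p = Θ(1/n^{2/3}) E[X] diverges (above the triangle threshold p ~ 1/n).


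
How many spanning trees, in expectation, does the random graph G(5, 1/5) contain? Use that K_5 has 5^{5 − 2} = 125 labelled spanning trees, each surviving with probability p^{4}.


K_5 has 5^{5 − 2} = 125 labelled spanning trees.
For each such spanning tree H, let X_H = 1 if all 4 edges of H are present in G. Then P[X_H = 1] = p^{4} = (1/5)^{4} = 1/625.
By linearity: E[X] = Σ_H E[X_H] = 125 · p^{4} = 125 · 1/625 = 1/5.
Numerically: E[X] ≈ 0.2.

E[X] = 125 · (1/5)^{4} = 1/5 ≈ 0.2.


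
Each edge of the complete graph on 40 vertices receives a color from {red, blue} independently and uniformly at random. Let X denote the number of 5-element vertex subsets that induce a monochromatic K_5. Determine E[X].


Let X = Σ_S X_S over the C(40, 5) = 658008 subsets S of size 5, where X_S = 1 if the K_5 on S is monochromatic.
For a fixed S, the K_5 on S has C(5, 2) = 10 edges. P[all 10 edges red] = (1/2)^10, and likewise for blue, so P[monochromatic] = 2·(1/2)^10 = 2^{1 − 10} = 1/512.
Summing: E[X] = C(40, 5) · 2^{1 − 10} = 658008 · 1/512 = 82251/64.
Numerically: E[X] ≈ 1285.172.

E[X] = C(40,5)·2^(1−C(5,2)) = 82251/64 ≈ 1285.172.


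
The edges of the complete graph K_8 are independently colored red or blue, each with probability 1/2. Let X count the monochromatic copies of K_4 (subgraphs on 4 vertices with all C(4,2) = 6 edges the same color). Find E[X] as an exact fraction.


Let X = Σ_S X_S over the C(8, 4) = 70 subsets S of size 4, where X_S = 1 if the K_4 on S is monochromatic.
For a fixed S, the K_4 on S has C(4, 2) = 6 edges. P[all 6 edges red] = (1/2)^6, and likewise for blue, so P[monochromatic] = 2·(1/2)^6 = 2^{1 − 6} = 1/32.
Summing: E[X] = C(8, 4) · 2^{1 − 6} = 70 · 1/32 = 35/16.
Numerically: E[X] ≈ 2.187500.

E[X] = C(8,4)·2^(1−C(4,2)) = 35/16 ≈ 2.187500.


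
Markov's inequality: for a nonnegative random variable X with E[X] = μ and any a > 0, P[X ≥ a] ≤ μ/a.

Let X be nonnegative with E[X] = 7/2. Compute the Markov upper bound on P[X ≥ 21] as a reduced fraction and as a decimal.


μ = E[X] = 7/2, a = 21.
Markov: P[X ≥ 21] ≤ μ/a = (7/2)/21 = 1/6.
Numerically: ≈ 0.167.
(Since a = 21 > μ = 3.500, the bound 1/6 is < 1 and informative.)

P[X ≥ 21] ≤ 1/6 ≈ 0.167.


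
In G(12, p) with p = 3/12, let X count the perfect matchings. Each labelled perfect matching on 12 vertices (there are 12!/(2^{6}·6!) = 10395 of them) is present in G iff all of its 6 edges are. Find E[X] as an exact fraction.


K_12 has 12!/(2^{6}·6!) = 10395 labelled perfect matchings.
For each such perfect matching H, let X_H = 1 if all 6 edges of H are present in G. Then P[X_H = 1] = p^{6} = (1/4)^{6} = 1/4096.
By linearity of expectation: E[X] = Σ_H E[X_H] = 10395 · p^{6} = 10395 · 1/4096 = 10395/4096.
Numerically: E[X] ≈ 2.538.

E[X] = 10395 · (1/4)^{6} = 10395/4096 ≈ 2.538.


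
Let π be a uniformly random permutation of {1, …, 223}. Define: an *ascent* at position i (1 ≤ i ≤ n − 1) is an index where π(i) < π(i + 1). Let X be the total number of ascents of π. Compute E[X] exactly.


Write X = Σ X_I over i = 1, …, 222, with X_I the indicator of one ascent.
There are 222 indicators.
For each fixed i, the pair (π(i), π(i+1)) is a uniformly random ordered pair of distinct values from {1, …, 223}; by symmetry P[π(i) < π(i+1)] = 1/2.
By linearity: E[X] = 222 · (1/2) = (223 − 1) · (1/2) = 111 ≈ 111.000000.

E[X] = 111 = 111.000000.


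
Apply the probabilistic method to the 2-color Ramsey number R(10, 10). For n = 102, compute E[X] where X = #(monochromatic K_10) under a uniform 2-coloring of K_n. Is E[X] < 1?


E[X] = C(102, 10) · 2^{1 − 45} = 21300860967540 · 2^{−44} = 21300860967540/17592186044416.
As a reduced fraction: E[X] = 5325215241885/4398046511104 ≈ 1.211.
Is E[X] < 1? NO.
Since E[X] ≥ 1, the first-moment bound is inconclusive at n = 102; it does NOT by itself certify R(10, 10) > 102.

E[X] = 5325215241885/4398046511104 ≈ 1.211; E[X] ≥ 1; first-moment method inconclusive here.


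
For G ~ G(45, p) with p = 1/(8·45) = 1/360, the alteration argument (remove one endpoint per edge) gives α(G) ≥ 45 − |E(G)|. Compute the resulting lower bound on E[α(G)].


E[|E(G)|] = C(45, 2)·p = 990 · (1/360) = 11/4.
E[α(G)] ≥ n − E[|E(G)|] = 45 − 11/4 = 169/4.
Numerically: ≈ 42.25000.
(This is only a lower bound; the true E[α(G)] may be larger.)

E[α(G)] ≥ 169/4 ≈ 42.25000.


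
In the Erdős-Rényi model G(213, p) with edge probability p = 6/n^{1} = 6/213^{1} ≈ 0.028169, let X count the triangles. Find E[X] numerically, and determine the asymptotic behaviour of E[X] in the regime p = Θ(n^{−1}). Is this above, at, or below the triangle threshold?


Number of potential triangles: C(213, 3) = 1587986.
Each occurs with probability p³ ≈ (0.028169)³ ≈ 2.23519255e-05.
By linearity: E[X] = C(213, 3)·p³ ≈ 1587986 · 2.23519255e-05 ≈ 35.494545.
Here α = 1, so p = 6/n is exactly at the triangle threshold p ~ 1/n. Asymptotically E[X] → c³/6 = 6³/6 = 36 ≈ 36.000000, a bounded constant. In this regime the triangle count is asymptotically Poisson(c³/6).

E[X] ≈ 35.494545; in regime p = Θ(1/n^{1}) E[X] stays bounded (at the triangle threshold p ~ 1/n).


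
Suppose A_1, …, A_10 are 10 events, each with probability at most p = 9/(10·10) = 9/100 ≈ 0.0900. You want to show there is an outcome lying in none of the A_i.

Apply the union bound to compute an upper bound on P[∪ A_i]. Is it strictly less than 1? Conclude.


Union bound: P[∪_{i=1}^{10} A_i] ≤ Σ_i P[A_i] ≤ 10·p = 10·(9/100) = 9/10.
Numerically: 9/10 ≈ 0.9000.
Is 9/10 < 1? YES.
Since P[∪ A_i] ≤ 9/10 < 1, the complement has P[∩ A_i^c] ≥ 1 − 9/10 = 1/10 > 0, so some outcome avoids every A_i.

10·p = 9/10 ≈ 0.9000; existence CERTIFIED by the union bound.


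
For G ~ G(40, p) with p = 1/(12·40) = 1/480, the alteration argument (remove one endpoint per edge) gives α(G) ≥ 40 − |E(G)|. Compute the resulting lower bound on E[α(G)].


E[|E(G)|] = C(40, 2)·p = 780 · (1/480) = 13/8.
E[α(G)] ≥ n − E[|E(G)|] = 40 − 13/8 = 307/8.
Numerically: ≈ 38.375.
(This is only a lower bound; the true E[α(G)] may be larger.)

E[α(G)] ≥ 307/8 ≈ 38.375.


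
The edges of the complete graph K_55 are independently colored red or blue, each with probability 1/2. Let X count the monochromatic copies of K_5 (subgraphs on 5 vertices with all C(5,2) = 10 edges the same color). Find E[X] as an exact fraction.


Let X = Σ_S X_S over the C(55, 5) = 3478761 subsets S of size 5, where X_S = 1 if the K_5 on S is monochromatic.
For a fixed S, the K_5 on S has C(5, 2) = 10 edges. P[all 10 edges red] = (1/2)^10, and likewise for blue, so P[monochromatic] = 2·(1/2)^10 = 2^{1 − 10} = 1/512.
Summing: E[X] = C(55, 5) · 2^{1 − 10} = 3478761 · 1/512 = 3478761/512.
Numerically: E[X] ≈ 6794.45508.

E[X] = C(55,5)·2^(1−C(5,2)) = 3478761/512 ≈ 6794.45508.


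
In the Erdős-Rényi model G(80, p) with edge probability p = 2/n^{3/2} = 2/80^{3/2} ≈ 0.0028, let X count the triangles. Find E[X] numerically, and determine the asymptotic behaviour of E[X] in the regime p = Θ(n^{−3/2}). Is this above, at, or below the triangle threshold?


Number of potential triangles: C(80, 3) = 82160.
Each occurs with probability p³ ≈ (0.0028)³ ≈ 2.18366e-08.
By linearity: E[X] = C(80, 3)·p³ ≈ 82160 · 2.18366e-08 ≈ 0.002.
Since α = 3/2 > 1, p = c/n^{3/2} = o(1/n) is below the triangle threshold p ~ 1/n. Asymptotically E[X] ~ (c³/6)·n^{3(1−α)} = (2³/6)·n^{-1.5} → 0, so by Markov's inequality G has no triangles w.h.p.

E[X] ≈ 0.002; in regime p = Θ(1/n^{3/2}) E[X] tends to 0 (below the triangle threshold p ~ 1/n).


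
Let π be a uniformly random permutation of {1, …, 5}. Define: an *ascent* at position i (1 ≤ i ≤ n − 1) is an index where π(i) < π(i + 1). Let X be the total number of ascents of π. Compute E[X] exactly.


Write X = Σ X_I over i = 1, …, 4, with X_I the indicator of one ascent.
There are 4 indicators.
For each fixed i, the pair (π(i), π(i+1)) is a uniformly random ordered pair of distinct values from {1, …, 5}; by symmetry P[π(i) < π(i+1)] = 1/2.
By linearity: E[X] = 4 · (1/2) = (5 − 1) · (1/2) = 2 ≈ 2.000000.

E[X] = 2 = 2.000000.


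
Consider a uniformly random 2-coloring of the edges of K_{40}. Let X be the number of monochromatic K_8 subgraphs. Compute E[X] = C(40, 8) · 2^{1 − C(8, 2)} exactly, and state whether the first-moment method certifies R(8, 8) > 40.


E[X] = C(40, 8) · 2^{1 − 28} = 76904685 · 2^{−27} = 76904685/134217728.
As a reduced fraction: E[X] = 76904685/134217728 ≈ 0.572985.
Is E[X] < 1? YES.
Since E[X] < 1, there exists a 2-coloring of K_{40} with no monochromatic K_8; hence R(8, 8) > 40.

E[X] = 76904685/134217728 ≈ 0.572985; E[X] < 1, so R(8, 8) > 40.


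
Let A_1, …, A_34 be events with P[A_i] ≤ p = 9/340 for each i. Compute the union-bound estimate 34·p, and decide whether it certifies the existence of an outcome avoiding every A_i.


Union bound: P[∪_{i=1}^{34} A_i] ≤ Σ_i P[A_i] ≤ 34·p = 34·(9/340) = 9/10.
Numerically: 9/10 ≈ 0.90000.
Is 9/10 < 1? YES.
Since P[∪ A_i] ≤ 9/10 < 1, the complement has P[∩ A_i^c] ≥ 1 − 9/10 = 1/10 > 0, so some outcome avoids every A_i.

34·p = 9/10 ≈ 0.90000; existence CERTIFIED by the union bound.


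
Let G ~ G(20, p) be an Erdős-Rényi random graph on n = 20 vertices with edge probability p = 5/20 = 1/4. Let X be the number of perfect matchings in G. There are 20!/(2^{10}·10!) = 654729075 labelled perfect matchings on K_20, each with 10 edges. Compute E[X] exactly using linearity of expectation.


K_20 has 20!/(2^{10}·10!) = 654729075 labelled perfect matchings.
For each such perfect matching H, let X_H = 1 if all 10 edges of H are present in G. Then P[X_H = 1] = p^{10} = (1/4)^{10} = 1/1048576.
By linearity: E[X] = Σ_H E[X_H] = 654729075 · p^{10} = 654729075 · 1/1048576 = 654729075/1048576.
Numerically: E[X] ≈ 624.

E[X] = 654729075 · (1/4)^{10} = 654729075/1048576 ≈ 624.


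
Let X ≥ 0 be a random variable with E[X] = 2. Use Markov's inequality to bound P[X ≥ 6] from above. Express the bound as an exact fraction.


μ = E[X] = 2, a = 6.
Markov: P[X ≥ 6] ≤ μ/a = (2)/6 = 1/3.
Numerically: ≈ 0.333.
(Since a = 6 > μ = 2.000, the bound 1/3 is < 1 and informative.)

P[X ≥ 6] ≤ 1/3 ≈ 0.333.


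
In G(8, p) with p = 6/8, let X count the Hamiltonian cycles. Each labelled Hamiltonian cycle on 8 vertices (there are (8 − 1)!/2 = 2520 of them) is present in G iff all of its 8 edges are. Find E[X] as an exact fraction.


K_8 has (8 − 1)!/2 = 2520 labelled Hamiltonian cycles.
For each such Hamiltonian cycle H, let X_H = 1 if all 8 edges of H are present in G. Then P[X_H = 1] = p^{8} = (3/4)^{8} = 6561/65536.
By linearity of expectation: E[X] = Σ_H E[X_H] = 2520 · p^{8} = 2520 · 6561/65536 = 2066715/8192.
Numerically: E[X] ≈ 252.

E[X] = 2520 · (3/4)^{8} = 2066715/8192 ≈ 252.


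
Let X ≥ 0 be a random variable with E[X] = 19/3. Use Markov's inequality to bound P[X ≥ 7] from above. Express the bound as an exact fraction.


μ = E[X] = 19/3, a = 7.
Markov: P[X ≥ 7] ≤ μ/a = (19/3)/7 = 19/21.
Numerically: ≈ 0.90476.
(Since a = 7 > μ = 6.33333, the bound 19/21 is < 1 and informative.)

P[X ≥ 7] ≤ 19/21 ≈ 0.90476.


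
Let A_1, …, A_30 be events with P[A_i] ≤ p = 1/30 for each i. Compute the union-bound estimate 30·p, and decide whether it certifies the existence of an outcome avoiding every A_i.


Union bound: P[∪_{i=1}^{30} A_i] ≤ Σ_i P[A_i] ≤ 30·p = 30·(1/30) = 1.
Numerically: 1 ≈ 1.0000.
Is 1 < 1? NO.
Since the bound 1 is ≥ 1, the union bound is uninformative here; it does NOT by itself certify existence.

30·p = 1 ≈ 1.0000; existence NOT certified by the union bound.


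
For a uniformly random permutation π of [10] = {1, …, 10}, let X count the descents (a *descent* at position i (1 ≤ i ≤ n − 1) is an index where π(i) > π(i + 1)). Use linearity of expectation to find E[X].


Write X = Σ X_I over i = 1, …, 9, with X_I the indicator of one descent.
There are 9 indicators.
For each fixed i, the pair (π(i), π(i+1)) is a uniformly random ordered pair of distinct values from {1, …, 10}; by symmetry P[π(i) > π(i+1)] = 1/2.
By linearity: E[X] = 9 · (1/2) = (10 − 1) · (1/2) = 9/2 ≈ 4.5000.

E[X] = 9/2 = 4.5000.


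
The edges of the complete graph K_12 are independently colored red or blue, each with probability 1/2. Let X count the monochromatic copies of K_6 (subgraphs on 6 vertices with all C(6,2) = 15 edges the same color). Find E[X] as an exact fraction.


Let X = Σ_S X_S over the C(12, 6) = 924 subsets S of size 6, where X_S = 1 if the K_6 on S is monochromatic.
For a fixed S, the K_6 on S has C(6, 2) = 15 edges. P[all 15 edges red] = (1/2)^15, and likewise for blue, so P[monochromatic] = 2·(1/2)^15 = 2^{1 − 15} = 1/16384.
Summing: E[X] = C(12, 6) · 2^{1 − 15} = 924 · 1/16384 = 231/4096.
Numerically: E[X] ≈ 0.0564.

E[X] = C(12,6)·2^(1−C(6,2)) = 231/4096 ≈ 0.0564.


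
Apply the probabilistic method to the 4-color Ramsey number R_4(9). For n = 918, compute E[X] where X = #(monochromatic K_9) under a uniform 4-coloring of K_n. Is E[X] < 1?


E[X] = C(918, 9) · 4^{1 − 36} = 1226696518272037432620 · 4^{−35} = 1226696518272037432620/1180591620717411303424.
As a reduced fraction: E[X] = 306674129568009358155/295147905179352825856 ≈ 1.039052.
Is E[X] < 1? NO.
Since E[X] ≥ 1, the first-moment bound is inconclusive at n = 918; it does NOT by itself certify R_4(9) > 918.

E[X] = 306674129568009358155/295147905179352825856 ≈ 1.039052; E[X] ≥ 1; first-moment method inconclusive here.


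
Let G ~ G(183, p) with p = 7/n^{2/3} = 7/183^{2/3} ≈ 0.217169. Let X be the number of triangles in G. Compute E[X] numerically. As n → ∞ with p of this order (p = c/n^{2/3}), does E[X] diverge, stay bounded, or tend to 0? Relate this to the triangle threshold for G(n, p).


Number of potential triangles: C(183, 3) = 1004731.
Each occurs with probability p³ ≈ (0.217169)³ ≈ 1.02421691e-02.
By linearity: E[X] = C(183, 3)·p³ ≈ 1004731 · 1.02421691e-02 ≈ 10290.624772.
Since α = 2/3 < 1, p = c/n^{2/3} ≫ 1/n is above the triangle threshold p ~ 1/n. Asymptotically E[X] ~ (c³/6)·n^{3(1−α)} = (7³/6)·n^{1} → ∞; triangles are abundant w.h.p.

E[X] ≈ 10290.624772; in regime p = Θ(1/n^{2/3}) E[X] diverges (above the triangle threshold p ~ 1/n).


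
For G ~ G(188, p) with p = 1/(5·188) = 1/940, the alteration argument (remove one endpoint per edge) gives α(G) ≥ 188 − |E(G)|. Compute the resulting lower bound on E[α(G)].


E[|E(G)|] = C(188, 2)·p = 17578 · (1/940) = 187/10.
E[α(G)] ≥ n − E[|E(G)|] = 188 − 187/10 = 1693/10.
Numerically: ≈ 169.300000.
(This is only a lower bound; the true E[α(G)] may be larger.)

E[α(G)] ≥ 1693/10 ≈ 169.300000.


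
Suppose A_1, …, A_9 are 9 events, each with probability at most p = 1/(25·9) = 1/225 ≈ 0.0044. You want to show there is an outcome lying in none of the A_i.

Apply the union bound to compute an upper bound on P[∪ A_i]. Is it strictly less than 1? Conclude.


Union bound: P[∪_{i=1}^{9} A_i] ≤ Σ_i P[A_i] ≤ 9·p = 9·(1/225) = 1/25.
Numerically: 1/25 ≈ 0.0400.
Is 1/25 < 1? YES.
Since P[∪ A_i] ≤ 1/25 < 1, the complement has P[∩ A_i^c] ≥ 1 − 1/25 = 24/25 > 0, so some outcome avoids every A_i.

9·p = 1/25 ≈ 0.0400; existence CERTIFIED by the union bound.


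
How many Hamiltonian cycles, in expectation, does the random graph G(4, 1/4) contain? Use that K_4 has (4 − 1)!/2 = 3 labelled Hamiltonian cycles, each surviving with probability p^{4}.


K_4 has (4 − 1)!/2 = 3 labelled Hamiltonian cycles.
For each such Hamiltonian cycle H, let X_H = 1 if all 4 edges of H are present in G. Then P[X_H = 1] = p^{4} = (1/4)^{4} = 1/256.
By linearity of expectation: E[X] = Σ_H E[X_H] = 3 · p^{4} = 3 · 1/256 = 3/256.
Numerically: E[X] ≈ 0.01172.

E[X] = 3 · (1/4)^{4} = 3/256 ≈ 0.01172.


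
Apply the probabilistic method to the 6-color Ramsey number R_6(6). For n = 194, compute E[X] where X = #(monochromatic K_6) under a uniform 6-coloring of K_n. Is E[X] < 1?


E[X] = C(194, 6) · 6^{1 − 15} = 68482017072 · 6^{−14} = 68482017072/78364164096.
As a reduced fraction: E[X] = 475569563/544195584 ≈ 0.873895.
Is E[X] < 1? YES.
Since E[X] < 1, there exists a 6-coloring of K_{194} with no monochromatic K_6; hence R_6(6) > 194.

E[X] = 475569563/544195584 ≈ 0.873895; E[X] < 1, so R_6(6) > 194.


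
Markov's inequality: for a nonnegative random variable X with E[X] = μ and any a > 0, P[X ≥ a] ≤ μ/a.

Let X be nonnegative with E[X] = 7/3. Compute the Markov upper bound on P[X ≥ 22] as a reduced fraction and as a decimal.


μ = E[X] = 7/3, a = 22.
Markov: P[X ≥ 22] ≤ μ/a = (7/3)/22 = 7/66.
Numerically: ≈ 0.106.
(Since a = 22 > μ = 2.333, the bound 7/66 is < 1 and informative.)

P[X ≥ 22] ≤ 7/66 ≈ 0.106.


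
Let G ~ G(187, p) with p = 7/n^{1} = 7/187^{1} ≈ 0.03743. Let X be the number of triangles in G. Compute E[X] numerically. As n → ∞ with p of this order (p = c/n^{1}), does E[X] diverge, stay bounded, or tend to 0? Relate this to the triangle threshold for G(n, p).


Number of potential triangles: C(187, 3) = 1072445.
Each occurs with probability p³ ≈ (0.03743)³ ≈ 5.245288e-05.
By linearity: E[X] = C(187, 3)·p³ ≈ 1072445 · 5.245288e-05 ≈ 56.2528.
Here α = 1, so p = 7/n is exactly at the triangle threshold p ~ 1/n. Asymptotically E[X] → c³/6 = 7³/6 = 343/6 ≈ 57.1667, a bounded constant. In this regime the triangle count is asymptotically Poisson(c³/6).

E[X] ≈ 56.2528; in regime p = Θ(1/n^{1}) E[X] stays bounded (at the triangle threshold p ~ 1/n).


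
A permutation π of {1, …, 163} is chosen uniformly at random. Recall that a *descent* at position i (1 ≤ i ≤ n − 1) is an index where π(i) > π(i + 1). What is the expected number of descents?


Write X = Σ X_I over i = 1, …, 162, with X_I the indicator of one descent.
There are 162 indicators.
For each fixed i, the pair (π(i), π(i+1)) is a uniformly random ordered pair of distinct values from {1, …, 163}; by symmetry P[π(i) > π(i+1)] = 1/2.
By linearity: E[X] = 162 · (1/2) = (163 − 1) · (1/2) = 81 ≈ 81.000.

E[X] = 81 = 81.000.


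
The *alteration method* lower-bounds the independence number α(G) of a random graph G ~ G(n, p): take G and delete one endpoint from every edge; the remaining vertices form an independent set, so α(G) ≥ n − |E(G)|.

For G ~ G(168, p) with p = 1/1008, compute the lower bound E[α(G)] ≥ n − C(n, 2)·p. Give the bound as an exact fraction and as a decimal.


E[|E(G)|] = C(168, 2)·p = 14028 · (1/1008) = 167/12.
E[α(G)] ≥ n − E[|E(G)|] = 168 − 167/12 = 1849/12.
Numerically: ≈ 154.0833.
(This is only a lower bound; the true E[α(G)] may be larger.)

E[α(G)] ≥ 1849/12 ≈ 154.0833.
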